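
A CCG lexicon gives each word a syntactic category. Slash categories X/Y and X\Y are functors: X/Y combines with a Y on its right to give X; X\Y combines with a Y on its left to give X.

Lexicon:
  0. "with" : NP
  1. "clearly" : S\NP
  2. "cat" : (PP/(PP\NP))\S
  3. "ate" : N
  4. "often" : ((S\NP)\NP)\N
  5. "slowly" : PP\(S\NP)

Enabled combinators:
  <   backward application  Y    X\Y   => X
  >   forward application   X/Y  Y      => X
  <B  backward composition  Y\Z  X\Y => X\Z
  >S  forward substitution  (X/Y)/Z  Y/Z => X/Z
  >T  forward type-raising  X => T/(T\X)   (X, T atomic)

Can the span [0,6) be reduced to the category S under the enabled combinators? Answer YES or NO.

NP S\NP (PP/(PP\NP))\S N ((S\NP)\NP)\N PP\(S\NP)
CKY chart[0,6] = {N/(N\PP), NP/(NP\PP), PP, PP/(PP\PP), S/(S\PP)}; S ∉ chart

NO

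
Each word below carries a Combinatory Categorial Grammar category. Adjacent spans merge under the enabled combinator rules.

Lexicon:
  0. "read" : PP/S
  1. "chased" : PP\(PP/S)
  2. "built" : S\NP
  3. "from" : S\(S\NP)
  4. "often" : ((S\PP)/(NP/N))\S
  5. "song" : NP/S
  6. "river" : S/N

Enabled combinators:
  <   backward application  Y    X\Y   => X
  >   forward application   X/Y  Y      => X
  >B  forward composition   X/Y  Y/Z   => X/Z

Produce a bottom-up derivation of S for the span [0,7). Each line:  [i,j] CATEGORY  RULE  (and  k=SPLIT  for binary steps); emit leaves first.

[0,1] PP/S  lex  "read"
[1,2] PP\(PP/S)  lex  "chased"
[0,2] PP  <  k=1
[2,3] S\NP  lex  "built"
[3,4] S\(S\NP)  lex  "from"
[2,4] S  <  k=3
[4,5] ((S\PP)/(NP/N))\S  lex  "often"
[2,5] (S\PP)/(NP/N)  <  k=4
[5,6] NP/S  lex  "song"
[6,7] S/N  lex  "river"
[5,7] NP/N  >B  k=6
[2,7] S\PP  >  k=5
[0,7] S  <  k=2

[0,7] S   <
  [0,2] PP   <
    [0,1] "read" : PP/S
    [1,2] "chased" : PP\(PP/S)
  [2,7] S\PP   >
    [2,5] (S\PP)/(NP/N)   <
      [2,4] S   <
        [2,3] "built" : S\NP
        [3,4] "from" : S\(S\NP)
      [4,5] "often" : ((S\PP)/(NP/N))\S
    [5,7] NP/N   >B
      [5,6] "song" : NP/S
      [6,7] "river" : S/N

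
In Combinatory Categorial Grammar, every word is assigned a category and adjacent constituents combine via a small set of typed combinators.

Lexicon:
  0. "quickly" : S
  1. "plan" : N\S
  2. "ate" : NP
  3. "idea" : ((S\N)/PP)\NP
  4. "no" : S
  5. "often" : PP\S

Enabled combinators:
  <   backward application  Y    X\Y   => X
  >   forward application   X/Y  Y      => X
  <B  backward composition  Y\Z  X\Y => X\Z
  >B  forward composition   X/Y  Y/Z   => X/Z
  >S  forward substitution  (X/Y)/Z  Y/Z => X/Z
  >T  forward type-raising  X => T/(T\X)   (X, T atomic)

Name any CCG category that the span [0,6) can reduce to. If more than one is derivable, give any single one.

[0,6] S   <
  [0,2] N   <
    [0,1] "quickly" : S
    [1,2] "plan" : N\S
  [2,6] S\N   >
    [2,4] (S\N)/PP   <
      [2,3] "ate" : NP
      [3,4] "idea" : ((S\N)/PP)\NP
    [4,6] PP   >
      [4,5] PP/(PP\S)   >T
        [4,5] "no" : S
      [5,6] "often" : PP\S

S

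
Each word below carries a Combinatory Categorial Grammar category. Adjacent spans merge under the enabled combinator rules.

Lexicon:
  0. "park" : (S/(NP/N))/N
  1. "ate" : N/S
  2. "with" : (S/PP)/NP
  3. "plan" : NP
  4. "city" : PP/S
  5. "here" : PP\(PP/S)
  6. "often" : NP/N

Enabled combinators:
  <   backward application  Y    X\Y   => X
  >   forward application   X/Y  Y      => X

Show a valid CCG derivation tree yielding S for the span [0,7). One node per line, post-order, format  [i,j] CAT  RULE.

[0,7] S   >
  [0,6] S/(NP/N)   >
    [0,1] "park" : (S/(NP/N))/N
    [1,6] N   >
      [1,2] "ate" : N/S
      [2,6] S   >
        [2,4] S/PP   >
          [2,3] "with" : (S/PP)/NP
          [3,4] "plan" : NP
        [4,6] PP   <
          [4,5] "city" : PP/S
          [5,6] "here" : PP\(PP/S)
  [6,7] "often" : NP/N

[0,1] (S/(NP/N))/N  lex  "park"
[1,2] N/S  lex  "ate"
[2,3] (S/PP)/NP  lex  "with"
[3,4] NP  lex  "plan"
[2,4] S/PP  >  k=3
[4,5] PP/S  lex  "city"
[5,6] PP\(PP/S)  lex  "here"
[4,6] PP  <  k=5
[2,6] S  >  k=4
[1,6] N  >  k=2
[0,6] S/(NP/N)  >  k=1
[6,7] NP/N  lex  "often"
[0,7] S  >  k=6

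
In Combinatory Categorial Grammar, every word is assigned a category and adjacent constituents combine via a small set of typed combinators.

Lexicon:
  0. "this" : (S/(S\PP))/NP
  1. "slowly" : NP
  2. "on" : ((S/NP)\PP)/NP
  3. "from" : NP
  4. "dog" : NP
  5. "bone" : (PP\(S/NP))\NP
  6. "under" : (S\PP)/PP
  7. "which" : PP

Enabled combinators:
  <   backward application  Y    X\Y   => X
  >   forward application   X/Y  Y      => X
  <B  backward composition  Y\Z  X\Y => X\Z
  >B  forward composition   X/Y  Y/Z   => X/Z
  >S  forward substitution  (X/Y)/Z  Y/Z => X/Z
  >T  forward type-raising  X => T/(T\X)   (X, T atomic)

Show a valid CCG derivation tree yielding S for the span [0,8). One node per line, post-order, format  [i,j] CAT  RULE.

[0,8] S   >
  [0,2] S/(S\PP)   >
    [0,1] "this" : (S/(S\PP))/NP
    [1,2] "slowly" : NP
  [2,8] S\PP   <B
    [2,6] PP\PP   <B
      [2,4] (S/NP)\PP   >
        [2,3] "on" : ((S/NP)\PP)/NP
        [3,4] "from" : NP
      [4,6] PP\(S/NP)   <
        [4,5] "dog" : NP
        [5,6] "bone" : (PP\(S/NP))\NP
    [6,8] S\PP   >
      [6,7] "under" : (S\PP)/PP
      [7,8] "which" : PP

[0,1] (S/(S\PP))/NP  lex  "this"
[1,2] NP  lex  "slowly"
[0,2] S/(S\PP)  >  k=1
[2,3] ((S/NP)\PP)/NP  lex  "on"
[3,4] NP  lex  "from"
[2,4] (S/NP)\PP  >  k=3
[4,5] NP  lex  "dog"
[5,6] (PP\(S/NP))\NP  lex  "bone"
[4,6] PP\(S/NP)  <  k=5
[2,6] PP\PP  <B  k=4
[6,7] (S\PP)/PP  lex  "under"
[7,8] PP  lex  "which"
[6,8] S\PP  >  k=7
[2,8] S\PP  <B  k=6
[0,8] S  >  k=2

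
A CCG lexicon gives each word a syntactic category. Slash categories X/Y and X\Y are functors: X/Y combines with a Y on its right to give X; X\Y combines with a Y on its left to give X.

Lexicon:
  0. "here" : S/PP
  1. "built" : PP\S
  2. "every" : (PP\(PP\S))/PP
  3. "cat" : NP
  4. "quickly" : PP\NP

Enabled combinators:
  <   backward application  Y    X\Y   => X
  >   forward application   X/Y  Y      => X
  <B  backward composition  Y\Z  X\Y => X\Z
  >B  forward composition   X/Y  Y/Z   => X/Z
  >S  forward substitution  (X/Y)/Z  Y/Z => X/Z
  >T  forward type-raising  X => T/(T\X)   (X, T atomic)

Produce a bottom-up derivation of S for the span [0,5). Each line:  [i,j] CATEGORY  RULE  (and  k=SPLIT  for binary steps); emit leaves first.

[0,5] S   >
  [0,1] "here" : S/PP
  [1,5] PP   <
    [1,2] "built" : PP\S
    [2,5] PP\(PP\S)   >
      [2,3] "every" : (PP\(PP\S))/PP
      [3,5] PP   >
        [3,4] PP/(PP\NP)   >T
          [3,4] "cat" : NP
        [4,5] "quickly" : PP\NP

[0,1] S/PP  lex  "here"
[1,2] PP\S  lex  "built"
[2,3] (PP\(PP\S))/PP  lex  "every"
[3,4] NP  lex  "cat"
[3,4] PP/(PP\NP)  >T
[4,5] PP\NP  lex  "quickly"
[3,5] PP  >  k=4
[2,5] PP\(PP\S)  >  k=3
[1,5] PP  <  k=2
[0,5] S  >  k=1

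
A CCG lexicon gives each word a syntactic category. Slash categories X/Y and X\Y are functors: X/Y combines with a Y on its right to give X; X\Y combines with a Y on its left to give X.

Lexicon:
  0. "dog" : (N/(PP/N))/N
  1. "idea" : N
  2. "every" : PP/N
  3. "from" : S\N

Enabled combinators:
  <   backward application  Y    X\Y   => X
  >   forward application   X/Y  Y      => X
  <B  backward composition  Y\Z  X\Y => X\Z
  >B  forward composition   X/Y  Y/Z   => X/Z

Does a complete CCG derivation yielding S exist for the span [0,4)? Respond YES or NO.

YES

[0,4] S   <
  [0,3] N   >
    [0,2] N/(PP/N)   >
      [0,1] "dog" : (N/(PP/N))/N
      [1,2] "idea" : N
    [2,3] "every" : PP/N
  [3,4] "from" : S\N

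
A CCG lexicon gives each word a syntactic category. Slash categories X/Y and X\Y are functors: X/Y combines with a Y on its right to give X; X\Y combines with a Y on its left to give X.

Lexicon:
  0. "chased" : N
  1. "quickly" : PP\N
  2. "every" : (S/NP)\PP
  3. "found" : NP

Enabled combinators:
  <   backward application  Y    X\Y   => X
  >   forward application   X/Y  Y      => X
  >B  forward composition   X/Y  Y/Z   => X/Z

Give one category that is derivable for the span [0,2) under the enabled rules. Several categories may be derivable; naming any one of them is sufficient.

[0,4] S   >
  [0,3] S/NP   <
    [0,2] PP   <
      [0,1] "chased" : N
      [1,2] "quickly" : PP\N
    [2,3] "every" : (S/NP)\PP
  [3,4] "found" : NP

PP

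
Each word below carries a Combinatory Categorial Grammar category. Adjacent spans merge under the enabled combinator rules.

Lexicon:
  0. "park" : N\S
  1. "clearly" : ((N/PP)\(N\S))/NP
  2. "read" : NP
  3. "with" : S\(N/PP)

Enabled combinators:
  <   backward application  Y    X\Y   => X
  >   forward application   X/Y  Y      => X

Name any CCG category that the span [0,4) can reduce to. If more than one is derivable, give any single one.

S

[0,4] S   <
  [0,3] N/PP   <
    [0,1] "park" : N\S
    [1,3] (N/PP)\(N\S)   >
      [1,2] "clearly" : ((N/PP)\(N\S))/NP
      [2,3] "read" : NP
  [3,4] "with" : S\(N/PP)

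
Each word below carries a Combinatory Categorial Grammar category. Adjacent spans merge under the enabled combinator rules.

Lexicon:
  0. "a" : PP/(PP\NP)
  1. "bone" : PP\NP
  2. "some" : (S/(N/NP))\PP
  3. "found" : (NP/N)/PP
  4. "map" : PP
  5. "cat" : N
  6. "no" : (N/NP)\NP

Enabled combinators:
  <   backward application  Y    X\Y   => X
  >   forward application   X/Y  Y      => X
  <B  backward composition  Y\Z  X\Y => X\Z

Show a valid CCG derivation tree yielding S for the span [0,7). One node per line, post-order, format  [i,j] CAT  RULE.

[0,1] PP/(PP\NP)  lex  "a"
[1,2] PP\NP  lex  "bone"
[0,2] PP  >  k=1
[2,3] (S/(N/NP))\PP  lex  "some"
[0,3] S/(N/NP)  <  k=2
[3,4] (NP/N)/PP  lex  "found"
[4,5] PP  lex  "map"
[3,5] NP/N  >  k=4
[5,6] N  lex  "cat"
[3,6] NP  >  k=5
[6,7] (N/NP)\NP  lex  "no"
[3,7] N/NP  <  k=6
[0,7] S  >  k=3

[0,7] S   >
  [0,3] S/(N/NP)   <
    [0,2] PP   >
      [0,1] "a" : PP/(PP\NP)
      [1,2] "bone" : PP\NP
    [2,3] "some" : (S/(N/NP))\PP
  [3,7] N/NP   <
    [3,6] NP   >
      [3,5] NP/N   >
        [3,4] "found" : (NP/N)/PP
        [4,5] "map" : PP
      [5,6] "cat" : N
    [6,7] "no" : (N/NP)\NP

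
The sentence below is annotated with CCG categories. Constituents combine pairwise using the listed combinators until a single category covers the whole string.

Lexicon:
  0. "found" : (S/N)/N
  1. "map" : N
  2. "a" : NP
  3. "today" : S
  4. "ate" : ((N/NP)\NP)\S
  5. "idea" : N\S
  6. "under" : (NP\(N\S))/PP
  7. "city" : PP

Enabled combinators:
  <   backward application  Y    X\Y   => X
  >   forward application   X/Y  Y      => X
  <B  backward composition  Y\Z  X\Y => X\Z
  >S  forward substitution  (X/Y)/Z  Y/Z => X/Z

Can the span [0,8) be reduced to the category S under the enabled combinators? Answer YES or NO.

YES

[0,8] S   >
  [0,2] S/N   >
    [0,1] "found" : (S/N)/N
    [1,2] "map" : N
  [2,8] N   >
    [2,5] N/NP   <
      [2,3] "a" : NP
      [3,5] (N/NP)\NP   <
        [3,4] "today" : S
        [4,5] "ate" : ((N/NP)\NP)\S
    [5,8] NP   <
      [5,6] "idea" : N\S
      [6,8] NP\(N\S)   >
        [6,7] "under" : (NP\(N\S))/PP
        [7,8] "city" : PP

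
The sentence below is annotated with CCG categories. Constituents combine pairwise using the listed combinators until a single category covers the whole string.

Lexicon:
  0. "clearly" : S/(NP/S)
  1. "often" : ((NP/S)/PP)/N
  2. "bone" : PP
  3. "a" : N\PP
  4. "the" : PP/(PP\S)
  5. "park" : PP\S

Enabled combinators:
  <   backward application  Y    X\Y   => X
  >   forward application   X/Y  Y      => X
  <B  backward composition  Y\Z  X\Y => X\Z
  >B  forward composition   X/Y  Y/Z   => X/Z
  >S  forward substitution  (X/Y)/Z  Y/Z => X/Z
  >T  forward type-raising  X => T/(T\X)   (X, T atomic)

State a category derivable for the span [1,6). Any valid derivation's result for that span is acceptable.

NP/S

[0,6] S   >
  [0,1] "clearly" : S/(NP/S)
  [1,6] NP/S   >
    [1,4] (NP/S)/PP   >
      [1,2] "often" : ((NP/S)/PP)/N
      [2,4] N   >
        [2,3] N/(N\PP)   >T
          [2,3] "bone" : PP
        [3,4] "a" : N\PP
    [4,6] PP   >
      [4,5] "the" : PP/(PP\S)
      [5,6] "park" : PP\S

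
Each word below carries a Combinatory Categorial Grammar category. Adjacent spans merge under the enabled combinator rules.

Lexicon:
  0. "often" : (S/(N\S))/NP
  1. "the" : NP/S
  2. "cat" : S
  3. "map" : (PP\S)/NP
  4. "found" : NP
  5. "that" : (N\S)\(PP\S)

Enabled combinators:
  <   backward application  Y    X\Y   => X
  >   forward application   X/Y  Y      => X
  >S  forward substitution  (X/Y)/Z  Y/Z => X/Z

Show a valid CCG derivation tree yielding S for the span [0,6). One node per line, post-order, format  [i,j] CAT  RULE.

[0,1] (S/(N\S))/NP  lex  "often"
[1,2] NP/S  lex  "the"
[2,3] S  lex  "cat"
[1,3] NP  >  k=2
[0,3] S/(N\S)  >  k=1
[3,4] (PP\S)/NP  lex  "map"
[4,5] NP  lex  "found"
[3,5] PP\S  >  k=4
[5,6] (N\S)\(PP\S)  lex  "that"
[3,6] N\S  <  k=5
[0,6] S  >  k=3

[0,6] S   >
  [0,3] S/(N\S)   >
    [0,1] "often" : (S/(N\S))/NP
    [1,3] NP   >
      [1,2] "the" : NP/S
      [2,3] "cat" : S
  [3,6] N\S   <
    [3,5] PP\S   >
      [3,4] "map" : (PP\S)/NP
      [4,5] "found" : NP
    [5,6] "that" : (N\S)\(PP\S)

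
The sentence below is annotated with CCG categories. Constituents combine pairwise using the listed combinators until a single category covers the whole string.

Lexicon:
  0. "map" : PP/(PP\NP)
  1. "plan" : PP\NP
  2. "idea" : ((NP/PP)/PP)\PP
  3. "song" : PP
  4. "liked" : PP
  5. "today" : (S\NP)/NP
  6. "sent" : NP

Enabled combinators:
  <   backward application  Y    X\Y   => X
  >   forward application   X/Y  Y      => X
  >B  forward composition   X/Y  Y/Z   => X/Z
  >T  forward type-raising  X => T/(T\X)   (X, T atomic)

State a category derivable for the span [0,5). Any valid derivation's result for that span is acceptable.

NP

[0,7] S   <
  [0,5] NP   >
    [0,4] NP/PP   >
      [0,3] (NP/PP)/PP   <
        [0,2] PP   >
          [0,1] "map" : PP/(PP\NP)
          [1,2] "plan" : PP\NP
        [2,3] "idea" : ((NP/PP)/PP)\PP
      [3,4] "song" : PP
    [4,5] "liked" : PP
  [5,7] S\NP   >
    [5,6] "today" : (S\NP)/NP
    [6,7] "sent" : NP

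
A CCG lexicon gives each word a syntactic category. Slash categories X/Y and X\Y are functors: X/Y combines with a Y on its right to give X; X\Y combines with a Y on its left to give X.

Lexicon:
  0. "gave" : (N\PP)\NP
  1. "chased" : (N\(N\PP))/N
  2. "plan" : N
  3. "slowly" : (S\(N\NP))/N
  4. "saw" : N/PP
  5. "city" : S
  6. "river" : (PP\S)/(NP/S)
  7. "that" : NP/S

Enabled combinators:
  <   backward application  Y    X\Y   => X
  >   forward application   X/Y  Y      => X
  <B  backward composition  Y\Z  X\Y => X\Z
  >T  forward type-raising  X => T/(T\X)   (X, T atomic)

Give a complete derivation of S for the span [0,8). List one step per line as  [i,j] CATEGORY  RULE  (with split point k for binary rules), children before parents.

[0,8] S   <
  [0,3] N\NP   <B
    [0,1] "gave" : (N\PP)\NP
    [1,3] N\(N\PP)   >
      [1,2] "chased" : (N\(N\PP))/N
      [2,3] "plan" : N
  [3,8] S\(N\NP)   >
    [3,4] "slowly" : (S\(N\NP))/N
    [4,8] N   >
      [4,5] "saw" : N/PP
      [5,8] PP   <
        [5,6] "city" : S
        [6,8] PP\S   >
          [6,7] "river" : (PP\S)/(NP/S)
          [7,8] "that" : NP/S

[0,1] (N\PP)\NP  lex  "gave"
[1,2] (N\(N\PP))/N  lex  "chased"
[2,3] N  lex  "plan"
[1,3] N\(N\PP)  >  k=2
[0,3] N\NP  <B  k=1
[3,4] (S\(N\NP))/N  lex  "slowly"
[4,5] N/PP  lex  "saw"
[5,6] S  lex  "city"
[6,7] (PP\S)/(NP/S)  lex  "river"
[7,8] NP/S  lex  "that"
[6,8] PP\S  >  k=7
[5,8] PP  <  k=6
[4,8] N  >  k=5
[3,8] S\(N\NP)  >  k=4
[0,8] S  <  k=3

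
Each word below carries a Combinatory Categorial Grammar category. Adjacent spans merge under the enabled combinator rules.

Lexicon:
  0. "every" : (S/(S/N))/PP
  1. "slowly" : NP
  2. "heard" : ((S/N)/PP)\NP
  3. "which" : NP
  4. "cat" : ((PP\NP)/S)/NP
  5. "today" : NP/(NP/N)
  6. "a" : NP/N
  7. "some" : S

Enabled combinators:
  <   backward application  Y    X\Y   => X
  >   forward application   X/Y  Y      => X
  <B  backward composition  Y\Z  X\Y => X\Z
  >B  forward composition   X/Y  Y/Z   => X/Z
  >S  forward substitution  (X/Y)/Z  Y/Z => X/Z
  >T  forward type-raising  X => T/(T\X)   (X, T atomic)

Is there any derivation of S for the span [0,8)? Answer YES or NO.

[0,8] S   >
  [0,3] S/PP   >S
    [0,1] "every" : (S/(S/N))/PP
    [1,3] (S/N)/PP   <
      [1,2] "slowly" : NP
      [2,3] "heard" : ((S/N)/PP)\NP
  [3,8] PP   <
    [3,4] "which" : NP
    [4,8] PP\NP   >
      [4,7] (PP\NP)/S   >
        [4,5] "cat" : ((PP\NP)/S)/NP
        [5,7] NP   >
          [5,6] "today" : NP/(NP/N)
          [6,7] "a" : NP/N
      [7,8] "some" : S

YES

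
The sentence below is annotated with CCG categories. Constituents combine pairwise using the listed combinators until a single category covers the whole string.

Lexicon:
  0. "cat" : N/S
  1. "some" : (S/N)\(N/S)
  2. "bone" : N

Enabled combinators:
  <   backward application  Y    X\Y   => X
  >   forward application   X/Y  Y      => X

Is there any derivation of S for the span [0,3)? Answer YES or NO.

YES

[0,3] S   >
  [0,2] S/N   <
    [0,1] "cat" : N/S
    [1,2] "some" : (S/N)\(N/S)
  [2,3] "bone" : N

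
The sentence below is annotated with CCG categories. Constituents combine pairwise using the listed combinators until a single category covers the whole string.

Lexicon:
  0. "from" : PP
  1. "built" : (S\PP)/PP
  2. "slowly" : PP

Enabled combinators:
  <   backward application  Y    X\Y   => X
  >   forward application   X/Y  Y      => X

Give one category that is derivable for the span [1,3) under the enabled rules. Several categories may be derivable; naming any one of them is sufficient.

[0,3] S   <
  [0,1] "from" : PP
  [1,3] S\PP   >
    [1,2] "built" : (S\PP)/PP
    [2,3] "slowly" : PP

S\PP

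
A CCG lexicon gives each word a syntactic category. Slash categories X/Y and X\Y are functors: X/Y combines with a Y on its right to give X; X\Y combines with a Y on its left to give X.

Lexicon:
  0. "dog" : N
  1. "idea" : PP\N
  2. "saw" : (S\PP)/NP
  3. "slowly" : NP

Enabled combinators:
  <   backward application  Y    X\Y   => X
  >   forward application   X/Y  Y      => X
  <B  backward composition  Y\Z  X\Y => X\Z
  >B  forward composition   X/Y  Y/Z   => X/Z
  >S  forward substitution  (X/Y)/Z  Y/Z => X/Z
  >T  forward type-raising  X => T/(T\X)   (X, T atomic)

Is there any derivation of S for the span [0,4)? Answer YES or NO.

[0,4] S   <
  [0,2] PP   <
    [0,1] "dog" : N
    [1,2] "idea" : PP\N
  [2,4] S\PP   >
    [2,3] "saw" : (S\PP)/NP
    [3,4] "slowly" : NP

YES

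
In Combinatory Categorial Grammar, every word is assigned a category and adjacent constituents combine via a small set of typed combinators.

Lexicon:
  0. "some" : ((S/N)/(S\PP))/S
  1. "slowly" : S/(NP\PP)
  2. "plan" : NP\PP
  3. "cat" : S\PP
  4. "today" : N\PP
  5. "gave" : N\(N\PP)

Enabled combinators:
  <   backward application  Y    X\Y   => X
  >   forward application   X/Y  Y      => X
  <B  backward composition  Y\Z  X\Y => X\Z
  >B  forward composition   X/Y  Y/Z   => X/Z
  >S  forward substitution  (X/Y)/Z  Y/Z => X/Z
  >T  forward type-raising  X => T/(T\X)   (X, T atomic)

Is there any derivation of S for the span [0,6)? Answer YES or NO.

[0,6] S   >
  [0,4] S/N   >
    [0,3] (S/N)/(S\PP)   >
      [0,1] "some" : ((S/N)/(S\PP))/S
      [1,3] S   >
        [1,2] "slowly" : S/(NP\PP)
        [2,3] "plan" : NP\PP
    [3,4] "cat" : S\PP
  [4,6] N   <
    [4,5] "today" : N\PP
    [5,6] "gave" : N\(N\PP)

YES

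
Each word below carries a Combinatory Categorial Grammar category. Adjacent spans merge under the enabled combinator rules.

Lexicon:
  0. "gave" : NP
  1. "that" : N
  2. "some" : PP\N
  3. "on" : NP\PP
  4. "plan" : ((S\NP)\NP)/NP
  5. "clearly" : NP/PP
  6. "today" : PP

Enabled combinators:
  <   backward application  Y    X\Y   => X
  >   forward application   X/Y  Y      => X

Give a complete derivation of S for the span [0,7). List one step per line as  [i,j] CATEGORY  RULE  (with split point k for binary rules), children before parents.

[0,7] S   <
  [0,1] "gave" : NP
  [1,7] S\NP   <
    [1,4] NP   <
      [1,3] PP   <
        [1,2] "that" : N
        [2,3] "some" : PP\N
      [3,4] "on" : NP\PP
    [4,7] (S\NP)\NP   >
      [4,5] "plan" : ((S\NP)\NP)/NP
      [5,7] NP   >
        [5,6] "clearly" : NP/PP
        [6,7] "today" : PP

[0,1] NP  lex  "gave"
[1,2] N  lex  "that"
[2,3] PP\N  lex  "some"
[1,3] PP  <  k=2
[3,4] NP\PP  lex  "on"
[1,4] NP  <  k=3
[4,5] ((S\NP)\NP)/NP  lex  "plan"
[5,6] NP/PP  lex  "clearly"
[6,7] PP  lex  "today"
[5,7] NP  >  k=6
[4,7] (S\NP)\NP  >  k=5
[1,7] S\NP  <  k=4
[0,7] S  <  k=1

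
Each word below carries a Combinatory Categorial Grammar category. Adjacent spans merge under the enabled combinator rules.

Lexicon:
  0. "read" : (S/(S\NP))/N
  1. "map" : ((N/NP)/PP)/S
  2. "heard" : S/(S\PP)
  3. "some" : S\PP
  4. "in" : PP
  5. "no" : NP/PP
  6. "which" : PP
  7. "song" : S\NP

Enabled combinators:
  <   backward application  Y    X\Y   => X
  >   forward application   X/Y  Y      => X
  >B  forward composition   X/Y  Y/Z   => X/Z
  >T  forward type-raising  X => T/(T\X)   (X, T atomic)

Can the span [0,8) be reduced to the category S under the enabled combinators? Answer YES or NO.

YES

[0,8] S   >
  [0,7] S/(S\NP)   >
    [0,1] "read" : (S/(S\NP))/N
    [1,7] N   >
      [1,6] N/PP   >B
        [1,5] N/NP   >
          [1,4] (N/NP)/PP   >
            [1,2] "map" : ((N/NP)/PP)/S
            [2,4] S   >
              [2,3] "heard" : S/(S\PP)
              [3,4] "some" : S\PP
          [4,5] "in" : PP
        [5,6] "no" : NP/PP
      [6,7] "which" : PP
  [7,8] "song" : S\NP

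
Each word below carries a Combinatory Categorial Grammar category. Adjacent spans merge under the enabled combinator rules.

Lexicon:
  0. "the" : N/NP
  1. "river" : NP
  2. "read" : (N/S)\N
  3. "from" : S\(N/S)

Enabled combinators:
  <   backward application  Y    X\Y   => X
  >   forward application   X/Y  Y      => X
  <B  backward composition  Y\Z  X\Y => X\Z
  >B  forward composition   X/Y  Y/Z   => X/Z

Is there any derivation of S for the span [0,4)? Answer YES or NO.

[0,4] S   <
  [0,3] N/S   <
    [0,2] N   >
      [0,1] "the" : N/NP
      [1,2] "river" : NP
    [2,3] "read" : (N/S)\N
  [3,4] "from" : S\(N/S)

YES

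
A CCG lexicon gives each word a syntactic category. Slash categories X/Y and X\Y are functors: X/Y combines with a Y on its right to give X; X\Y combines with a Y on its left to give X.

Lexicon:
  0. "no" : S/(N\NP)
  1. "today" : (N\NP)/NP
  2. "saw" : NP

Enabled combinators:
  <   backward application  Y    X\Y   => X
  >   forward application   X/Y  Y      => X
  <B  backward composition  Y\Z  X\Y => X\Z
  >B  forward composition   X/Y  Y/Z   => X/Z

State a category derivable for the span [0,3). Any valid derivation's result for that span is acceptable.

[0,3] S   >
  [0,2] S/NP   >B
    [0,1] "no" : S/(N\NP)
    [1,2] "today" : (N\NP)/NP
  [2,3] "saw" : NP

S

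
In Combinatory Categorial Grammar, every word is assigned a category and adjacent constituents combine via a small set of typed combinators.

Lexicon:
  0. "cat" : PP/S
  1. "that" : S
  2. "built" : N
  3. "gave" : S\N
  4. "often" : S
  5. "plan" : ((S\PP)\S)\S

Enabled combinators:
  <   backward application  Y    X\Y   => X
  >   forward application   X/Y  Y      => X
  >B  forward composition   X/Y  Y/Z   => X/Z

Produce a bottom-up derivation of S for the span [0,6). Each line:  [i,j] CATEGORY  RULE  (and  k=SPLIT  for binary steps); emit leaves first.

[0,6] S   <
  [0,2] PP   >
    [0,1] "cat" : PP/S
    [1,2] "that" : S
  [2,6] S\PP   <
    [2,4] S   <
      [2,3] "built" : N
      [3,4] "gave" : S\N
    [4,6] (S\PP)\S   <
      [4,5] "often" : S
      [5,6] "plan" : ((S\PP)\S)\S

[0,1] PP/S  lex  "cat"
[1,2] S  lex  "that"
[0,2] PP  >  k=1
[2,3] N  lex  "built"
[3,4] S\N  lex  "gave"
[2,4] S  <  k=3
[4,5] S  lex  "often"
[5,6] ((S\PP)\S)\S  lex  "plan"
[4,6] (S\PP)\S  <  k=5
[2,6] S\PP  <  k=4
[0,6] S  <  k=2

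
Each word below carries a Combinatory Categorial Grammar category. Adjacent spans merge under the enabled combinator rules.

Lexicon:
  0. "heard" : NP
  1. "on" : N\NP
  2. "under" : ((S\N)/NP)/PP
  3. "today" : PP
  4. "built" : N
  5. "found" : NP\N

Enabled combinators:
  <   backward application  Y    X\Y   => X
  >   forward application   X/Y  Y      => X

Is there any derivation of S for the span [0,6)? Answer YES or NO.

YES

[0,6] S   <
  [0,2] N   <
    [0,1] "heard" : NP
    [1,2] "on" : N\NP
  [2,6] S\N   >
    [2,4] (S\N)/NP   >
      [2,3] "under" : ((S\N)/NP)/PP
      [3,4] "today" : PP
    [4,6] NP   <
      [4,5] "built" : N
      [5,6] "found" : NP\N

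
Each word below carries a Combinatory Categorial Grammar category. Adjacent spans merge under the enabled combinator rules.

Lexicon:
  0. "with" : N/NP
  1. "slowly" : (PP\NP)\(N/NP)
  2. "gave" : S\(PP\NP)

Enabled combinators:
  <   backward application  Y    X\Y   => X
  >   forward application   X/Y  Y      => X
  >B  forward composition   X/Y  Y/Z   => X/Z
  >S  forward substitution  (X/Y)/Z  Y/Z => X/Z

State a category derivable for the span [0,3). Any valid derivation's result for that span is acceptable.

[0,3] S   <
  [0,2] PP\NP   <
    [0,1] "with" : N/NP
    [1,2] "slowly" : (PP\NP)\(N/NP)
  [2,3] "gave" : S\(PP\NP)

S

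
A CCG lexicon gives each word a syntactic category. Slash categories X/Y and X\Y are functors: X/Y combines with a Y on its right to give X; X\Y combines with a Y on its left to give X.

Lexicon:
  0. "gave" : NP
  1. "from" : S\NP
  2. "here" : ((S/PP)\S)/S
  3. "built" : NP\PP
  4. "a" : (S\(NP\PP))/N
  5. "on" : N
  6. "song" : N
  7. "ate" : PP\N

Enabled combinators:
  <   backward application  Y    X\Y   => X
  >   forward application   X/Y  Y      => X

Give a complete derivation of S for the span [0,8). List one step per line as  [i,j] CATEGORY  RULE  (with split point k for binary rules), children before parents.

[0,8] S   >
  [0,6] S/PP   <
    [0,2] S   <
      [0,1] "gave" : NP
      [1,2] "from" : S\NP
    [2,6] (S/PP)\S   >
      [2,3] "here" : ((S/PP)\S)/S
      [3,6] S   <
        [3,4] "built" : NP\PP
        [4,6] S\(NP\PP)   >
          [4,5] "a" : (S\(NP\PP))/N
          [5,6] "on" : N
  [6,8] PP   <
    [6,7] "song" : N
    [7,8] "ate" : PP\N

[0,1] NP  lex  "gave"
[1,2] S\NP  lex  "from"
[0,2] S  <  k=1
[2,3] ((S/PP)\S)/S  lex  "here"
[3,4] NP\PP  lex  "built"
[4,5] (S\(NP\PP))/N  lex  "a"
[5,6] N  lex  "on"
[4,6] S\(NP\PP)  >  k=5
[3,6] S  <  k=4
[2,6] (S/PP)\S  >  k=3
[0,6] S/PP  <  k=2
[6,7] N  lex  "song"
[7,8] PP\N  lex  "ate"
[6,8] PP  <  k=7
[0,8] S  >  k=6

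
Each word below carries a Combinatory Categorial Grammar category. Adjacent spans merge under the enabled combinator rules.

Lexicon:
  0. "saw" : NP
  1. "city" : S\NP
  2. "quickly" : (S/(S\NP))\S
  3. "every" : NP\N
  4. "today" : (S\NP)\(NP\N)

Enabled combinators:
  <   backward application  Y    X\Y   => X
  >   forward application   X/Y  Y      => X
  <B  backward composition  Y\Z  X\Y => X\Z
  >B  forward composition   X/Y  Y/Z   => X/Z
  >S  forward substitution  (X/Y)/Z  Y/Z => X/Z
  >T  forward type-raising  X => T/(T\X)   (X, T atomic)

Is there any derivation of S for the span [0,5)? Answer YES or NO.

[0,5] S   >
  [0,3] S/(S\NP)   <
    [0,2] S   >
      [0,1] S/(S\NP)   >T
        [0,1] "saw" : NP
      [1,2] "city" : S\NP
    [2,3] "quickly" : (S/(S\NP))\S
  [3,5] S\NP   <
    [3,4] "every" : NP\N
    [4,5] "today" : (S\NP)\(NP\N)

YES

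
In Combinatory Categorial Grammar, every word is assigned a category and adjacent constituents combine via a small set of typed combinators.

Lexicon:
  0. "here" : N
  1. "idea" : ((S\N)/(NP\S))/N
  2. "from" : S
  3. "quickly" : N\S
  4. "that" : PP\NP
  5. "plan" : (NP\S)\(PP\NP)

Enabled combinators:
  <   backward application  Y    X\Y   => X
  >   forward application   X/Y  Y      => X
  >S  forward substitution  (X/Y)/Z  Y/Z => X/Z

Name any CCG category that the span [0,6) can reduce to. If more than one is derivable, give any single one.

S

[0,6] S   <
  [0,1] "here" : N
  [1,6] S\N   >
    [1,4] (S\N)/(NP\S)   >
      [1,2] "idea" : ((S\N)/(NP\S))/N
      [2,4] N   <
        [2,3] "from" : S
        [3,4] "quickly" : N\S
    [4,6] NP\S   <
      [4,5] "that" : PP\NP
      [5,6] "plan" : (NP\S)\(PP\NP)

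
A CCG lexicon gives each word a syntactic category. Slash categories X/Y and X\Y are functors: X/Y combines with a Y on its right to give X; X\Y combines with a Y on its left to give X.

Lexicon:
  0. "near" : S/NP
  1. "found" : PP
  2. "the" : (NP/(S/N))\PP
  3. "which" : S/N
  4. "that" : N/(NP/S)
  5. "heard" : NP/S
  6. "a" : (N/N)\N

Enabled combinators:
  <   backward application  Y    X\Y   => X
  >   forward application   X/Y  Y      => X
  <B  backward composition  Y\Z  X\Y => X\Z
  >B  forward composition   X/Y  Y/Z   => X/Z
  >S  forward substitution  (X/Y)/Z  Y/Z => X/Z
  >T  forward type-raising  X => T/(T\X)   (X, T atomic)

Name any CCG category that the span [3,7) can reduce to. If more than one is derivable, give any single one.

S/N

[0,7] S   >
  [0,1] "near" : S/NP
  [1,7] NP   >
    [1,3] NP/(S/N)   <
      [1,2] "found" : PP
      [2,3] "the" : (NP/(S/N))\PP
    [3,7] S/N   >B
      [3,4] "which" : S/N
      [4,7] N/N   <
        [4,6] N   >
          [4,5] "that" : N/(NP/S)
          [5,6] "heard" : NP/S
        [6,7] "a" : (N/N)\N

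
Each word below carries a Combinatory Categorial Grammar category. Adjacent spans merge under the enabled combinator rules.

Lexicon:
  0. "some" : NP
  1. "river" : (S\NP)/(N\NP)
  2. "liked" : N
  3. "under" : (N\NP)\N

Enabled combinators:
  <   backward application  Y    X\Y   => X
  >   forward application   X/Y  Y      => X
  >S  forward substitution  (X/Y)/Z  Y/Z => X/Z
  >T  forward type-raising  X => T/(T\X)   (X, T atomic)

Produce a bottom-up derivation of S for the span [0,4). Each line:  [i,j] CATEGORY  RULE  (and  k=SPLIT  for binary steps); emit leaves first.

[0,4] S   >
  [0,1] S/(S\NP)   >T
    [0,1] "some" : NP
  [1,4] S\NP   >
    [1,2] "river" : (S\NP)/(N\NP)
    [2,4] N\NP   <
      [2,3] "liked" : N
      [3,4] "under" : (N\NP)\N

[0,1] NP  lex  "some"
[0,1] S/(S\NP)  >T
[1,2] (S\NP)/(N\NP)  lex  "river"
[2,3] N  lex  "liked"
[3,4] (N\NP)\N  lex  "under"
[2,4] N\NP  <  k=3
[1,4] S\NP  >  k=2
[0,4] S  >  k=1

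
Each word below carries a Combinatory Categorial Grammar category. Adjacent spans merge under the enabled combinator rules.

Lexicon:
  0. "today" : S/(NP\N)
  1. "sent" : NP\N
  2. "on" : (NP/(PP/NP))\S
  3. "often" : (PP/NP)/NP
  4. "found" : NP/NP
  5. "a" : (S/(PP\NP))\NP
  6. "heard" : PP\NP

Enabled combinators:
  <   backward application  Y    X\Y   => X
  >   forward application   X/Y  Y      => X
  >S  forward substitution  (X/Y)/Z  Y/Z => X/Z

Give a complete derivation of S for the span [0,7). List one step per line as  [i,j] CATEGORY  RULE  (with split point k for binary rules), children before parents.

[0,7] S   >
  [0,6] S/(PP\NP)   <
    [0,5] NP   >
      [0,3] NP/(PP/NP)   <
        [0,2] S   >
          [0,1] "today" : S/(NP\N)
          [1,2] "sent" : NP\N
        [2,3] "on" : (NP/(PP/NP))\S
      [3,5] PP/NP   >S
        [3,4] "often" : (PP/NP)/NP
        [4,5] "found" : NP/NP
    [5,6] "a" : (S/(PP\NP))\NP
  [6,7] "heard" : PP\NP

[0,1] S/(NP\N)  lex  "today"
[1,2] NP\N  lex  "sent"
[0,2] S  >  k=1
[2,3] (NP/(PP/NP))\S  lex  "on"
[0,3] NP/(PP/NP)  <  k=2
[3,4] (PP/NP)/NP  lex  "often"
[4,5] NP/NP  lex  "found"
[3,5] PP/NP  >S  k=4
[0,5] NP  >  k=3
[5,6] (S/(PP\NP))\NP  lex  "a"
[0,6] S/(PP\NP)  <  k=5
[6,7] PP\NP  lex  "heard"
[0,7] S  >  k=6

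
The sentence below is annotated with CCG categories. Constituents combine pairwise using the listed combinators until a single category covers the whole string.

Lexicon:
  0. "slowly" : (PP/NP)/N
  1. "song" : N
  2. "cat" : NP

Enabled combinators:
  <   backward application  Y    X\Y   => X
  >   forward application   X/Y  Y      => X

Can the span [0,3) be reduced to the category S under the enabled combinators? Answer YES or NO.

NO

(PP/NP)/N N NP
CKY chart[0,3] = {PP}; S ∉ chart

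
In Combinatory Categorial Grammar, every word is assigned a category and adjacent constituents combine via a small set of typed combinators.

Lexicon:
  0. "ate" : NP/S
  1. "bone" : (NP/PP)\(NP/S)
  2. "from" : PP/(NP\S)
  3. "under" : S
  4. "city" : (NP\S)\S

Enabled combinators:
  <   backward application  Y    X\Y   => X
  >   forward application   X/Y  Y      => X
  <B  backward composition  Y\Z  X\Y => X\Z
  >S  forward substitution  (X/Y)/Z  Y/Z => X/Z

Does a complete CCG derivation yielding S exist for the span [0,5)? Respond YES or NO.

NO

NP/S (NP/PP)\(NP/S) PP/(NP\S) S (NP\S)\S
CKY chart[0,5] = {NP}; S ∉ chart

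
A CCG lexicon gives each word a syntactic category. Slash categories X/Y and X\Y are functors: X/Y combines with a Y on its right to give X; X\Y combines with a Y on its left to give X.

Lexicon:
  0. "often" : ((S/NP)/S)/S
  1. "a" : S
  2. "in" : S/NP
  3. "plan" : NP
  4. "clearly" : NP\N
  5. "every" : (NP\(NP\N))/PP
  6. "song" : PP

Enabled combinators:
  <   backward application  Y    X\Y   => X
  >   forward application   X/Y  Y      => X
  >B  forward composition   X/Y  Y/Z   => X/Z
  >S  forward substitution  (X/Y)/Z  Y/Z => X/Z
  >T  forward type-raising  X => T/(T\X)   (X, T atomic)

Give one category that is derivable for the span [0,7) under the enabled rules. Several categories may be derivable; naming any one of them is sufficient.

S

[0,7] S   >
  [0,4] S/NP   >
    [0,2] (S/NP)/S   >
      [0,1] "often" : ((S/NP)/S)/S
      [1,2] "a" : S
    [2,4] S   >
      [2,3] "in" : S/NP
      [3,4] "plan" : NP
  [4,7] NP   <
    [4,5] "clearly" : NP\N
    [5,7] NP\(NP\N)   >
      [5,6] "every" : (NP\(NP\N))/PP
      [6,7] "song" : PP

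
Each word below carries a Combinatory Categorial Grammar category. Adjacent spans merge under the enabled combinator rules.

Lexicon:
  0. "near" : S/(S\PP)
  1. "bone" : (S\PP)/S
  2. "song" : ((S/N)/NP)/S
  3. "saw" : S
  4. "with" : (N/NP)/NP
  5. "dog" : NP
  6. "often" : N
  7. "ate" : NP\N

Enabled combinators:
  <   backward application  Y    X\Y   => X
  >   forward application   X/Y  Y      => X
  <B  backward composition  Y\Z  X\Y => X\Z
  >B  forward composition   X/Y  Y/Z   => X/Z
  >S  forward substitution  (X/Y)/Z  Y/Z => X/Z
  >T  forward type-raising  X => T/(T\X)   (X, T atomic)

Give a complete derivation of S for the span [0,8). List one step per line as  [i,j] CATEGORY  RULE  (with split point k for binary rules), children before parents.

[0,1] S/(S\PP)  lex  "near"
[1,2] (S\PP)/S  lex  "bone"
[0,2] S/S  >B  k=1
[2,3] ((S/N)/NP)/S  lex  "song"
[3,4] S  lex  "saw"
[2,4] (S/N)/NP  >  k=3
[4,5] (N/NP)/NP  lex  "with"
[5,6] NP  lex  "dog"
[4,6] N/NP  >  k=5
[2,6] S/NP  >S  k=4
[0,6] S/NP  >B  k=2
[6,7] N  lex  "often"
[6,7] NP/(NP\N)  >T
[7,8] NP\N  lex  "ate"
[6,8] NP  >  k=7
[0,8] S  >  k=6

[0,8] S   >
  [0,6] S/NP   >B
    [0,2] S/S   >B
      [0,1] "near" : S/(S\PP)
      [1,2] "bone" : (S\PP)/S
    [2,6] S/NP   >S
      [2,4] (S/N)/NP   >
        [2,3] "song" : ((S/N)/NP)/S
        [3,4] "saw" : S
      [4,6] N/NP   >
        [4,5] "with" : (N/NP)/NP
        [5,6] "dog" : NP
  [6,8] NP   >
    [6,7] NP/(NP\N)   >T
      [6,7] "often" : N
    [7,8] "ate" : NP\N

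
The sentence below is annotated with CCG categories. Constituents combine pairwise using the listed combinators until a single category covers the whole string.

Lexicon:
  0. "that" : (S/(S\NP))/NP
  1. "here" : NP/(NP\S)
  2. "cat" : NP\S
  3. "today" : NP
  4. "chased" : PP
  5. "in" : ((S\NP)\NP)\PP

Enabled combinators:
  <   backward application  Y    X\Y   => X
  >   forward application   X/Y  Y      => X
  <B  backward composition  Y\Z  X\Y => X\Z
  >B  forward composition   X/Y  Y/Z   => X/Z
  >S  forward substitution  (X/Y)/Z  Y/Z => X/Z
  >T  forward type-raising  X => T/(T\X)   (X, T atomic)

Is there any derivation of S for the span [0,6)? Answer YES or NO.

YES

[0,6] S   >
  [0,3] S/(S\NP)   >
    [0,1] "that" : (S/(S\NP))/NP
    [1,3] NP   >
      [1,2] "here" : NP/(NP\S)
      [2,3] "cat" : NP\S
  [3,6] S\NP   <
    [3,4] "today" : NP
    [4,6] (S\NP)\NP   <
      [4,5] "chased" : PP
      [5,6] "in" : ((S\NP)\NP)\PP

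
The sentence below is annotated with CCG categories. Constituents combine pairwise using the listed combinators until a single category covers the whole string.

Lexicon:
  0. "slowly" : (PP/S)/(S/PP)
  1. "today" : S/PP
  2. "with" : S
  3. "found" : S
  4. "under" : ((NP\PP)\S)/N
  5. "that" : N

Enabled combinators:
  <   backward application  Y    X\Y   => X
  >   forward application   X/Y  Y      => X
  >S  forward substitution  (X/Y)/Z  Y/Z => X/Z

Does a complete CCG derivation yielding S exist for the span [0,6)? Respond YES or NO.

NO

(PP/S)/(S/PP) S/PP S S ((NP\PP)\S)/N N
CKY chart[0,6] = {NP}; S ∉ chart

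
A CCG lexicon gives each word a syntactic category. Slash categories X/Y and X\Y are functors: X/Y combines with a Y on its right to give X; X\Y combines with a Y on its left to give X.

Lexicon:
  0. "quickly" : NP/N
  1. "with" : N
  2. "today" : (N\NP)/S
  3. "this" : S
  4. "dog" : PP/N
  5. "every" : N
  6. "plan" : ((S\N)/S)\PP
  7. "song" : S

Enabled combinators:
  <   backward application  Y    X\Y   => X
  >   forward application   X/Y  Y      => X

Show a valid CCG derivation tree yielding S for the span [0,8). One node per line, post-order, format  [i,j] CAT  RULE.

[0,8] S   <
  [0,4] N   <
    [0,2] NP   >
      [0,1] "quickly" : NP/N
      [1,2] "with" : N
    [2,4] N\NP   >
      [2,3] "today" : (N\NP)/S
      [3,4] "this" : S
  [4,8] S\N   >
    [4,7] (S\N)/S   <
      [4,6] PP   >
        [4,5] "dog" : PP/N
        [5,6] "every" : N
      [6,7] "plan" : ((S\N)/S)\PP
    [7,8] "song" : S

[0,1] NP/N  lex  "quickly"
[1,2] N  lex  "with"
[0,2] NP  >  k=1
[2,3] (N\NP)/S  lex  "today"
[3,4] S  lex  "this"
[2,4] N\NP  >  k=3
[0,4] N  <  k=2
[4,5] PP/N  lex  "dog"
[5,6] N  lex  "every"
[4,6] PP  >  k=5
[6,7] ((S\N)/S)\PP  lex  "plan"
[4,7] (S\N)/S  <  k=6
[7,8] S  lex  "song"
[4,8] S\N  >  k=7
[0,8] S  <  k=4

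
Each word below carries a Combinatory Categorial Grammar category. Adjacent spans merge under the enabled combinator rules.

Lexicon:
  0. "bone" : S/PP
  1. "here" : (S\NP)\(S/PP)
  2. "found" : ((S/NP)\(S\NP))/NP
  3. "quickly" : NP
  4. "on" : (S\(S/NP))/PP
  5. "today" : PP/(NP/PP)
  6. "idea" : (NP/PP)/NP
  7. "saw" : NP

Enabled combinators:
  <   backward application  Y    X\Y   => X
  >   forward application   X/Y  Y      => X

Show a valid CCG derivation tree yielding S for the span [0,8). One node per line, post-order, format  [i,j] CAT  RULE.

[0,8] S   <
  [0,4] S/NP   <
    [0,2] S\NP   <
      [0,1] "bone" : S/PP
      [1,2] "here" : (S\NP)\(S/PP)
    [2,4] (S/NP)\(S\NP)   >
      [2,3] "found" : ((S/NP)\(S\NP))/NP
      [3,4] "quickly" : NP
  [4,8] S\(S/NP)   >
    [4,5] "on" : (S\(S/NP))/PP
    [5,8] PP   >
      [5,6] "today" : PP/(NP/PP)
      [6,8] NP/PP   >
        [6,7] "idea" : (NP/PP)/NP
        [7,8] "saw" : NP

[0,1] S/PP  lex  "bone"
[1,2] (S\NP)\(S/PP)  lex  "here"
[0,2] S\NP  <  k=1
[2,3] ((S/NP)\(S\NP))/NP  lex  "found"
[3,4] NP  lex  "quickly"
[2,4] (S/NP)\(S\NP)  >  k=3
[0,4] S/NP  <  k=2
[4,5] (S\(S/NP))/PP  lex  "on"
[5,6] PP/(NP/PP)  lex  "today"
[6,7] (NP/PP)/NP  lex  "idea"
[7,8] NP  lex  "saw"
[6,8] NP/PP  >  k=7
[5,8] PP  >  k=6
[4,8] S\(S/NP)  >  k=5
[0,8] S  <  k=4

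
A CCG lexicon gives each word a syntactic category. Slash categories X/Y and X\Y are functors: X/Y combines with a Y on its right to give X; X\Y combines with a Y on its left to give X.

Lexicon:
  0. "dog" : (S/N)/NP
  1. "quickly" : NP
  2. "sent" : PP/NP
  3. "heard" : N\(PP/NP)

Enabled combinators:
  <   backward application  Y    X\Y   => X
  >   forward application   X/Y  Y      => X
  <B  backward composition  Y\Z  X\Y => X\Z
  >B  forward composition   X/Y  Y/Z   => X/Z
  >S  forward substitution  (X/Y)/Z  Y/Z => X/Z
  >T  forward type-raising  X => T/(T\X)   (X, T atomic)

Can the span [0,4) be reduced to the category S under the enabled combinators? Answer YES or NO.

[0,4] S   >
  [0,2] S/N   >
    [0,1] "dog" : (S/N)/NP
    [1,2] "quickly" : NP
  [2,4] N   <
    [2,3] "sent" : PP/NP
    [3,4] "heard" : N\(PP/NP)

YES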